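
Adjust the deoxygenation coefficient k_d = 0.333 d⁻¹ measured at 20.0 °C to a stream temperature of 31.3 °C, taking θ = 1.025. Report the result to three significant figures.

k_d ≈ 0.440 d⁻¹

k_d(T₂) = k_d(T₁) · θ^(T₂−T₁) = 0.333 × 1.025^(31.3−20.0)
= 0.333 × 1.025^11.3 = 0.333 × 1.322 = 0.4402 d⁻¹.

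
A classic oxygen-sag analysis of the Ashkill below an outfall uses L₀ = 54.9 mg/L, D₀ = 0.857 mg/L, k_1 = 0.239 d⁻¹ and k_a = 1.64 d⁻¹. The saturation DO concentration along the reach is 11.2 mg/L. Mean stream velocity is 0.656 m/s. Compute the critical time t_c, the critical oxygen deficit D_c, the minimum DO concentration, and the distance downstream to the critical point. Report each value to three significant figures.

t_c ≈ 1.31 d; D_c ≈ 5.86 mg/L; min DO ≈ 5.34 mg/L; x_c ≈ 74.0 km

t_c = [1/(k_a−k_1)] ln[(k_a/k_1)(1 − D₀(k_a−k_1)/(k_1 L₀))]
= [1/(1.64−0.239)] ln[(1.64/0.239)(1 − 0.857×1.401/(0.239×54.9))]
= (1/1.401) ln[6.862 × 0.9085] = 0.7138 × ln(6.234) = 0.7138 × 1.830 = 1.306 d.
D_c = (k_1/k_a) L₀ e^(−k_1 t_c) = (0.239/1.64) × 54.9 × e^(−0.239×1.306) = 0.1457 × 54.9 × 0.7318 = 5.855 mg/L.
Minimum DO = C_s − D_c = 11.2 − 5.855 = 5.345 mg/L.
x_c = v t_c = 0.656 m/s × 1.306 d × 86400 s/d = 74030 m ≈ 74.0 km.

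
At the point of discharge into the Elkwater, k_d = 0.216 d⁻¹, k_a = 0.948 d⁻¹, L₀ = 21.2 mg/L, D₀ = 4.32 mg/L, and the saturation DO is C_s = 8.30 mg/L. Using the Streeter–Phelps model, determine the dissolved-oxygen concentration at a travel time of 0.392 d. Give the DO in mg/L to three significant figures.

DO ≈ 3.89 mg/L

k_d L₀/(k_a−k_d) = 0.216×21.2/(0.948−0.216) = 4.579/0.7320 = 6.256 mg/L.
e^(−k_d t) = e^(−0.216×0.3920) = 0.9188; e^(−k_a t) = e^(−0.948×0.3920) = 0.6896.
D = 6.256 × (0.9188 − 0.6896) + 4.32 × 0.6896 = 1.434 + 2.979 = 4.413 mg/L.
DO = C_s − D = 8.30 − 4.413 = 3.887 mg/L.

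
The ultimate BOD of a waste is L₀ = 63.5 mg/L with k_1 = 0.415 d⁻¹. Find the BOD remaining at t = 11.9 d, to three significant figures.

L ≈ 0.455 mg/L

L_t = L₀ e^(−k_1 t) = 63.5 × e^(−0.415×11.9) = 63.5 × 0.007165 = 0.4550 mg/L.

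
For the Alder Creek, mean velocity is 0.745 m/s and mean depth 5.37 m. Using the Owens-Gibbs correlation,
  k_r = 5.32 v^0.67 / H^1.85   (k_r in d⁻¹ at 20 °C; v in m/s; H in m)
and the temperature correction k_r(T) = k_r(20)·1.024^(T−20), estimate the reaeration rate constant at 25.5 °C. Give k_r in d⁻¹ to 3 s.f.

k_r ≈ 0.222 d⁻¹

k_r(20) = 5.32 × 0.745^0.67 / 5.37^1.85 = 5.32 × 0.8210 / 22.41 = 0.1949 d⁻¹.
k_r(25.5) = 0.1949 × 1.024^(25.5−20) = 0.1949 × 1.139 = 0.2221 d⁻¹.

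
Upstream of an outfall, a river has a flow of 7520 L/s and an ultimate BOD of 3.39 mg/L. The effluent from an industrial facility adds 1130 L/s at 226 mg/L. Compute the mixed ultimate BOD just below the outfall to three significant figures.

Flow-weighted mixing: C = (Q_r C_r + Q_w C_w)/(Q_r + Q_w)
= (7520×3.39 + 1130×226)/(7520 + 1130) = 280900/8650 = 32.47 mg/L.

32.5 mg/L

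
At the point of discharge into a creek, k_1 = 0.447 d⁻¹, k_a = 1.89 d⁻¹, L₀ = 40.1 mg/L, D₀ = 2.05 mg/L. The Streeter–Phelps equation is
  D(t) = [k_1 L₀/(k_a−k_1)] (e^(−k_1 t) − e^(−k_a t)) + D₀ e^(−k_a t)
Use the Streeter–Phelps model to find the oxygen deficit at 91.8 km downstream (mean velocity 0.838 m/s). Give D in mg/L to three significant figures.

D ≈ 6.10 mg/L

Travel time t = x/v = 91.8 km / (0.838 m/s) = 91800 m / 0.838 m/s = 109500 s = 1.268 d.
k_1 L₀/(k_a−k_1) = 0.447×40.1/(1.89−0.447) = 17.92/1.443 = 12.42 mg/L.
e^(−k_1 t) = e^(−0.447×1.268) = 0.5674; e^(−k_a t) = e^(−1.89×1.268) = 0.09105.
D = 12.42 × (0.5674 − 0.09105) + 2.05 × 0.09105 = 5.917 + 0.1867 = 6.103 mg/L.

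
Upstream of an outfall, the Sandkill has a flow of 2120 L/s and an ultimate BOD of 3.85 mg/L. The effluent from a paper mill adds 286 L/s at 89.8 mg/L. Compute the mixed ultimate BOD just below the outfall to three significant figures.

Flow-weighted mixing: C = (Q_r C_r + Q_w C_w)/(Q_r + Q_w)
= (2120×3.85 + 286×89.8)/(2120 + 286) = 33840/2406 = 14.07 mg/L.

14.1 mg/L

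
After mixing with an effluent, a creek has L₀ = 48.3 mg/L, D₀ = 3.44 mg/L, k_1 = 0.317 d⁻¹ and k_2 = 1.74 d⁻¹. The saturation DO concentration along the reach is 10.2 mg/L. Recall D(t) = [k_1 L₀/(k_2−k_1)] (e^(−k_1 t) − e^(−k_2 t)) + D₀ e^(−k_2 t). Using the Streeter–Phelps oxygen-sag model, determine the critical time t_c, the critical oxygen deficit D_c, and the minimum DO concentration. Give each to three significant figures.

With k_2/k_1 = 5.489 and 1 − D₀(k_2−k_1)/(k_1 L₀) = 0.6803,
t_c = ln(5.489 × 0.6803) / (1.74 − 0.317) = ln(3.734) / 1.423 = 1.318/1.423 = 0.9259 d.
L(t_c) = L₀ e^(−k_1 t_c) = 48.3 × 0.7457 = 36.01 mg/L, and at the critical point k_2 D_c = k_1 L, so D_c = (0.317/1.74) × 36.01 = 6.561 mg/L.
Minimum DO = C_s − D_c = 10.2 − 6.561 = 3.639 mg/L.

t_c ≈ 0.926 d; D_c ≈ 6.56 mg/L; min DO ≈ 3.64 mg/L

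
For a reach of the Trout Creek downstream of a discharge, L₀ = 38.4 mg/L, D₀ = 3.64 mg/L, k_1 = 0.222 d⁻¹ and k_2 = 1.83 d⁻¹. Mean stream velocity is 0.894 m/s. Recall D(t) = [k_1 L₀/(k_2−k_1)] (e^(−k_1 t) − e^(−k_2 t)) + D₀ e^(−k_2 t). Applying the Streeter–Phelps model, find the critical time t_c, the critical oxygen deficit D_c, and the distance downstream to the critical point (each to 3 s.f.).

t_c ≈ 0.590 d; D_c ≈ 4.09 mg/L; x_c ≈ 45.6 km

t_c = [1/(k_2−k_1)] ln[(k_2/k_1)(1 − D₀(k_2−k_1)/(k_1 L₀))]
= [1/(1.83−0.222)] ln[(1.83/0.222)(1 − 3.64×1.608/(0.222×38.4))]
= (1/1.608) ln[8.243 × 0.3134] = 0.6219 × ln(2.583) = 0.6219 × 0.9491 = 0.5902 d.
D_c = (k_1/k_2) L₀ e^(−k_1 t_c) = (0.222/1.83) × 38.4 × e^(−0.222×0.5902) = 0.1213 × 38.4 × 0.8772 = 4.086 mg/L.
x_c = v t_c = 0.894 m/s × 0.5902 d × 86400 s/d = 45590 m ≈ 45.6 km.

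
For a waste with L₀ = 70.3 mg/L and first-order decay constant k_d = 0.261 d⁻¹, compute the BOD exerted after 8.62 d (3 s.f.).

y ≈ 62.9 mg/L

y_t = L₀(1 − e^(−k_d t)) = 70.3 × (1 − e^(−0.261×8.62))
= 70.3 × (1 − 0.1054) = 70.3 × 0.8946 = 62.89 mg/L.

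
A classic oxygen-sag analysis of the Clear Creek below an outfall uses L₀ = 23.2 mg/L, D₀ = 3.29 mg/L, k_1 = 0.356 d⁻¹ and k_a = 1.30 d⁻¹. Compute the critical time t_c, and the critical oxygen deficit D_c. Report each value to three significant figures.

At the critical point dD/dt = 0, so k_1 L₀ e^(−k_1 t) = k_a D. Substituting D(t) from the Streeter–Phelps equation and solving for t gives
t_c = ln[(k_a/k_1)(1 − D₀(k_a−k_1)/(k_1 L₀))] / (k_a−k_1).
Here k_a−k_1 = 0.9440 d⁻¹ and 1 − D₀(k_a−k_1)/(k_1 L₀) = 1 − 3.29×0.9440/(0.356×23.2) = 0.6240, so
t_c = ln(3.652 × 0.6240) / 0.9440 = 0.8235 / 0.9440 = 0.8724 d.
D_c = (k_1/k_a) L₀ e^(−k_1 t_c) = (0.356/1.30) × 23.2 × e^(−0.356×0.8724) = 0.2738 × 23.2 × 0.7330 = 4.657 mg/L.

t_c ≈ 0.872 d; D_c ≈ 4.66 mg/L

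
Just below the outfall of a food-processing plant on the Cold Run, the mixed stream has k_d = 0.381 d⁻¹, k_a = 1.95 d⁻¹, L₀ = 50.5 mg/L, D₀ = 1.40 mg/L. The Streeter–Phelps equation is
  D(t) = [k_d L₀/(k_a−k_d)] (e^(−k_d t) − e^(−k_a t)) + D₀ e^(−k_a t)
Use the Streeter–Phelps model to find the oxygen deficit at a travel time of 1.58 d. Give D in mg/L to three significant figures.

D ≈ 6.22 mg/L

k_d L₀/(k_a−k_d) = 0.381×50.5/(1.95−0.381) = 19.24/1.569 = 12.26 mg/L.
e^(−k_d t) = e^(−0.381×1.580) = 0.5477; e^(−k_a t) = e^(−1.95×1.580) = 0.04591.
D = 12.26 × (0.5477 − 0.04591) + 1.40 × 0.04591 = 6.154 + 0.06428 = 6.218 mg/L.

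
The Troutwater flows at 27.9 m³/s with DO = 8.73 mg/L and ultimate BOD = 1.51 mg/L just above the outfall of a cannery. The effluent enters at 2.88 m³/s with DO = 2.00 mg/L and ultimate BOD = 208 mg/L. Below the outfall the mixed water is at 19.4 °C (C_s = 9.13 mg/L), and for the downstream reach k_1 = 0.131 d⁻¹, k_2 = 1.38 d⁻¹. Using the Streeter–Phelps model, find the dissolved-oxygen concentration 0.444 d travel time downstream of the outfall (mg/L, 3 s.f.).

DO ≈ 7.69 mg/L

Mixed DO = (27.9×8.73 + 2.88×2.00)/(27.9+2.88) = 249.3/30.78 = 8.100 mg/L.
Mixed L₀ = (27.9×1.51 + 2.88×208)/(30.78) = 641.2/30.78 = 20.83 mg/L.
Initial deficit D₀ = C_s − DO₀ = 9.13 − 8.100 = 1.030 mg/L.
D(0.444) = [0.131×20.83/(1.38−0.131)](e^(−0.131×0.444) − e^(−1.38×0.444)) + 1.030 e^(−1.38×0.444)
= 2.185 × (0.9435 − 0.5419) + 1.030 × 0.5419 = 1.435 mg/L.
DO = 9.13 − 1.435 = 7.695 mg/L.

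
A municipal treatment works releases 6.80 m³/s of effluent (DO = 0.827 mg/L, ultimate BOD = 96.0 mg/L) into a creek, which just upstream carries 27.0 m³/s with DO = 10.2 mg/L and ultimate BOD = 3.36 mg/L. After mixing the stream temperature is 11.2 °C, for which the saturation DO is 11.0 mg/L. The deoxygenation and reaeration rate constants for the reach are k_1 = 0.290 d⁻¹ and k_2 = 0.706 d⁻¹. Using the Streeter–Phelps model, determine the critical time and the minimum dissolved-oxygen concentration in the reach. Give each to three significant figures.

Mixed DO = (27.0×10.2 + 6.80×0.827)/(27.0+6.80) = 281.0/33.80 = 8.314 mg/L.
Mixed L₀ = (27.0×3.36 + 6.80×96.0)/(33.80) = 743.5/33.80 = 22.00 mg/L.
Initial deficit D₀ = C_s − DO₀ = 11.0 − 8.314 = 2.686 mg/L.
t_c = (1/0.4160) ln[(0.706/0.290)(1 − 2.686×0.4160/(0.290×22.00))] = 2.404 × ln(2.008) = 1.676 d.
D_c = (0.290/0.706) × 22.00 × e^(−0.290×1.676) = 0.4108 × 22.00 × 0.6151 = 5.558 mg/L.
Minimum DO = 11.0 − 5.558 = 5.442 mg/L.

t_c ≈ 1.68 d; minimum DO ≈ 5.44 mg/L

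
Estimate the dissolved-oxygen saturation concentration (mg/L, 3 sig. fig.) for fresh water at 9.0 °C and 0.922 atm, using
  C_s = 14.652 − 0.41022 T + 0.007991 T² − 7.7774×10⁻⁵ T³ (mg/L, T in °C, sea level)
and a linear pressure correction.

At sea level: C_s = 14.652 − 0.41022×9.0 + 0.007991×9.0² − 7.7774×10⁻⁵×9.0³ = 11.55 mg/L.
Pressure correction: C_s' = 11.55 × 0.922 = 10.65 mg/L.

C_s ≈ 10.6 mg/L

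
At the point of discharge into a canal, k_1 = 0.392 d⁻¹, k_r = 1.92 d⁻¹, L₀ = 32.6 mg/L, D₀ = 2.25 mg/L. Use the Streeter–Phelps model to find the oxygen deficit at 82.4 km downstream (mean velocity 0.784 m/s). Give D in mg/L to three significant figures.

Travel time t = x/v = 82.4 km / (0.784 m/s) = 82400 m / 0.784 m/s = 105100 s = 1.216 d.
k_1 L₀/(k_r−k_1) = 0.392×32.6/(1.92−0.392) = 12.78/1.528 = 8.363 mg/L.
e^(−k_1 t) = e^(−0.392×1.216) = 0.6207; e^(−k_r t) = e^(−1.92×1.216) = 0.09675.
D = 8.363 × (0.6207 − 0.09675) + 2.25 × 0.09675 = 4.382 + 0.2177 = 4.600 mg/L.

D ≈ 4.60 mg/L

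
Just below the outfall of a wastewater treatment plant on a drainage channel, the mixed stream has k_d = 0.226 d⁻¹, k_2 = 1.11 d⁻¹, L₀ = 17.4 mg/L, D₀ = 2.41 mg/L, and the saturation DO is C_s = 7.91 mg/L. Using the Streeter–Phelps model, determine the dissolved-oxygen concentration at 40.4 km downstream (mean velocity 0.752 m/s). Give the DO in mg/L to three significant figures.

DO ≈ 5.07 mg/L

Travel time t = x/v = 40.4 km / (0.752 m/s) = 40400 m / 0.752 m/s = 53720 s = 0.6218 d.
k_d L₀/(k_2−k_d) = 0.226×17.4/(1.11−0.226) = 3.932/0.8840 = 4.448 mg/L.
e^(−k_d t) = e^(−0.226×0.6218) = 0.8689; e^(−k_2 t) = e^(−1.11×0.6218) = 0.5015.
D = 4.448 × (0.8689 − 0.5015) + 2.41 × 0.5015 = 1.634 + 1.209 = 2.843 mg/L.
DO = C_s − D = 7.91 − 2.843 = 5.067 mg/L.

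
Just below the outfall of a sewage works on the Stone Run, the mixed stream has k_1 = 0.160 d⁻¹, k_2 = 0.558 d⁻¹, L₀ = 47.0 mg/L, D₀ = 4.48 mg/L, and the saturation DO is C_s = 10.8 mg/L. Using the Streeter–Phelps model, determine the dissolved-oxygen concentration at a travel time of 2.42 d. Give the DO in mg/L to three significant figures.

DO ≈ 1.71 mg/L

k_1 L₀/(k_2−k_1) = 0.160×47.0/(0.558−0.160) = 7.520/0.3980 = 18.89 mg/L.
e^(−k_1 t) = e^(−0.160×2.420) = 0.6790; e^(−k_2 t) = e^(−0.558×2.420) = 0.2591.
D = 18.89 × (0.6790 − 0.2591) + 4.48 × 0.2591 = 7.932 + 1.161 = 9.093 mg/L.
DO = C_s − D = 10.8 − 9.093 = 1.707 mg/L.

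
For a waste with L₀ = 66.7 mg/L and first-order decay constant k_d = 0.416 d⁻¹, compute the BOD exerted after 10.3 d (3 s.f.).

y_t = L₀(1 − e^(−k_d t)) = 66.7 × (1 − e^(−0.416×10.3))
= 66.7 × (1 − 0.01378) = 66.7 × 0.9862 = 65.78 mg/L.

y ≈ 65.8 mg/L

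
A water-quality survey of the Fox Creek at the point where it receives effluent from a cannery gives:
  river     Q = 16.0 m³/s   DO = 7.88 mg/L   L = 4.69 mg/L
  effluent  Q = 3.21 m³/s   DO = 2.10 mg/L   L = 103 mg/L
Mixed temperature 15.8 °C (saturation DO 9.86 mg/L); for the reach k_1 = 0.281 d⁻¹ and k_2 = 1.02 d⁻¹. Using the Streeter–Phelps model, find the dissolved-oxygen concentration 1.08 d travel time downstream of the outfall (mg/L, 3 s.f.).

Mixed DO = (16.0×7.88 + 3.21×2.10)/(16.0+3.21) = 132.8/19.21 = 6.914 mg/L.
Mixed L₀ = (16.0×4.69 + 3.21×103)/(19.21) = 405.7/19.21 = 21.12 mg/L.
Initial deficit D₀ = C_s − DO₀ = 9.86 − 6.914 = 2.946 mg/L.
D(1.08) = [0.281×21.12/(1.02−0.281)](e^(−0.281×1.08) − e^(−1.02×1.08)) + 2.946 e^(−1.02×1.08)
= 8.030 × (0.7382 − 0.3323) + 2.946 × 0.3323 = 4.238 mg/L.
DO = 9.86 − 4.238 = 5.622 mg/L.

DO ≈ 5.62 mg/L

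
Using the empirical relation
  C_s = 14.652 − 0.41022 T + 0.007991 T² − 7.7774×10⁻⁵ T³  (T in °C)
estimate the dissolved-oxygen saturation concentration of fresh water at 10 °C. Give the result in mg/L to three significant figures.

C_s ≈ 11.3 mg/L

C_s = 14.652 − 0.41022×10 + 0.007991×10² − 7.7774×10⁻⁵×10³ = 11.27 mg/L.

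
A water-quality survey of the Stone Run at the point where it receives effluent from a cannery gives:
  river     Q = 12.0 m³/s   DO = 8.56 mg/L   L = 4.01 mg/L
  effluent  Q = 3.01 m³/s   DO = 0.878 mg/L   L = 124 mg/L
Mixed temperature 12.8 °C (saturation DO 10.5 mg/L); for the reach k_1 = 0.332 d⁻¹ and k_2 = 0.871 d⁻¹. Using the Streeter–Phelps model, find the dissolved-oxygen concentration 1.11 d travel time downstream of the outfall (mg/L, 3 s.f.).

Mixed DO = (12.0×8.56 + 3.01×0.878)/(12.0+3.01) = 105.4/15.01 = 7.020 mg/L.
Mixed L₀ = (12.0×4.01 + 3.01×124)/(15.01) = 421.4/15.01 = 28.07 mg/L.
Initial deficit D₀ = C_s − DO₀ = 10.5 − 7.020 = 3.480 mg/L.
D(1.11) = [0.332×28.07/(0.871−0.332)](e^(−0.332×1.11) − e^(−0.871×1.11)) + 3.480 e^(−0.871×1.11)
= 17.29 × (0.6918 − 0.3803) + 3.480 × 0.3803 = 6.709 mg/L.
DO = 10.5 − 6.709 = 3.791 mg/L.

DO ≈ 3.79 mg/L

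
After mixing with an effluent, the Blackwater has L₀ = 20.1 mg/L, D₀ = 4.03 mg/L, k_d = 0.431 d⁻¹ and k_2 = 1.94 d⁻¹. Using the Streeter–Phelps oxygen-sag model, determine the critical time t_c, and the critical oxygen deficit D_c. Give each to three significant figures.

t_c ≈ 0.195 d; D_c ≈ 4.11 mg/L

t_c = [1/(k_2−k_d)] ln[(k_2/k_d)(1 − D₀(k_2−k_d)/(k_d L₀))]
= [1/(1.94−0.431)] ln[(1.94/0.431)(1 − 4.03×1.509/(0.431×20.1))]
= (1/1.509) ln[4.501 × 0.2980] = 0.6627 × ln(1.341) = 0.6627 × 0.2938 = 0.1947 d.
D_c = (k_d/k_2) L₀ e^(−k_d t_c) = (0.431/1.94) × 20.1 × e^(−0.431×0.1947) = 0.2222 × 20.1 × 0.9195 = 4.106 mg/L.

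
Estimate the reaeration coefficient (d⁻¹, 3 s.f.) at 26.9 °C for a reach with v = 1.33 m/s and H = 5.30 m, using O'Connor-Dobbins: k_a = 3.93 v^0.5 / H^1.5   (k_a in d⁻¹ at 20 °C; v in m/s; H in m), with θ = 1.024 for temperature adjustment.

k_a(20) = 3.93 × 1.33^0.5 / 5.30^1.5 = 3.93 × 1.153 / 12.20 = 0.3715 d⁻¹.
k_a(26.9) = 0.3715 × 1.024^(26.9−20) = 0.3715 × 1.178 = 0.4375 d⁻¹.

k_a ≈ 0.437 d⁻¹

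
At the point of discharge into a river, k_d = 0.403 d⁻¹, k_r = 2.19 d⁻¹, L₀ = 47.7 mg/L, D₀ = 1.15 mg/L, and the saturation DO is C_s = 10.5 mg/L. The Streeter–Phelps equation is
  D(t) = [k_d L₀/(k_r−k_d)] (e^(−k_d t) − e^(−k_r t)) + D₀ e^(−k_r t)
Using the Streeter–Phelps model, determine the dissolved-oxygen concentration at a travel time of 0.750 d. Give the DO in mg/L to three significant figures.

DO ≈ 4.41 mg/L

k_d L₀/(k_r−k_d) = 0.403×47.7/(2.19−0.403) = 19.22/1.787 = 10.76 mg/L.
e^(−k_d t) = e^(−0.403×0.7500) = 0.7392; e^(−k_r t) = e^(−2.19×0.7500) = 0.1935.
D = 10.76 × (0.7392 − 0.1935) + 1.15 × 0.1935 = 5.870 + 0.2225 = 6.092 mg/L.
DO = C_s − D = 10.5 − 6.092 = 4.408 mg/L.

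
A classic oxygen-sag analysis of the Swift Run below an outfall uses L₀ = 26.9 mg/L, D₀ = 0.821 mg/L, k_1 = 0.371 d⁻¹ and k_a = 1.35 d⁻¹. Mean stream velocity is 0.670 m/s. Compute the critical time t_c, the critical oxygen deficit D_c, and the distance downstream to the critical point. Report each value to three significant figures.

With k_a/k_1 = 3.639 and 1 − D₀(k_a−k_1)/(k_1 L₀) = 0.9195,
t_c = ln(3.639 × 0.9195) / (1.35 − 0.371) = ln(3.346) / 0.9790 = 1.208/0.9790 = 1.234 d.
D_c = (k_1/k_a) L₀ e^(−k_1 t_c) = (0.371/1.35) × 26.9 × e^(−0.371×1.234) = 0.2748 × 26.9 × 0.6328 = 4.678 mg/L.
x_c = v t_c = 0.670 m/s × 1.234 d × 86400 s/d = 71410 m ≈ 71.4 km.

t_c ≈ 1.23 d; D_c ≈ 4.68 mg/L; x_c ≈ 71.4 km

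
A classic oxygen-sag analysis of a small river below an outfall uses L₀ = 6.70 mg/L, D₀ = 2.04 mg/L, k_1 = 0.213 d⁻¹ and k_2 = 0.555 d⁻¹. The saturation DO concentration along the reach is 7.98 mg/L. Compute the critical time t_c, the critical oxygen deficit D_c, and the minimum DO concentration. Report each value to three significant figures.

t_c ≈ 0.838 d; D_c ≈ 2.15 mg/L; min DO ≈ 5.83 mg/L

At the critical point dD/dt = 0, so k_1 L₀ e^(−k_1 t) = k_2 D. Substituting D(t) from the Streeter–Phelps equation and solving for t gives
t_c = ln[(k_2/k_1)(1 − D₀(k_2−k_1)/(k_1 L₀))] / (k_2−k_1).
Here k_2−k_1 = 0.3420 d⁻¹ and 1 − D₀(k_2−k_1)/(k_1 L₀) = 1 − 2.04×0.3420/(0.213×6.70) = 0.5111, so
t_c = ln(2.606 × 0.5111) / 0.3420 = 0.2865 / 0.3420 = 0.8378 d.
D_c = (k_1/k_2) L₀ e^(−k_1 t_c) = (0.213/0.555) × 6.70 × e^(−0.213×0.8378) = 0.3838 × 6.70 × 0.8366 = 2.151 mg/L.
Minimum DO = C_s − D_c = 7.98 − 2.151 = 5.829 mg/L.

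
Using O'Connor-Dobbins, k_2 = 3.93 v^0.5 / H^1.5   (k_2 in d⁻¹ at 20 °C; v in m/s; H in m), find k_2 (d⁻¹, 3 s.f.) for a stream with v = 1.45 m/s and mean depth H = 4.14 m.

k_2 ≈ 0.562 d⁻¹

k_2 = 3.93 × 1.45^0.5 / 4.14^1.5 = 3.93 × 1.204 / 8.424 = 0.5618 d⁻¹.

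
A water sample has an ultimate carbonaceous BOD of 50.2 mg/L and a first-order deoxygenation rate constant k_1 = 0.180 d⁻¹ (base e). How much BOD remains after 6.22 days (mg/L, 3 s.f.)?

L_t = L₀ e^(−k_1 t) = 50.2 × e^(−0.180×6.22) = 50.2 × 0.3264 = 16.39 mg/L.

L ≈ 16.4 mg/L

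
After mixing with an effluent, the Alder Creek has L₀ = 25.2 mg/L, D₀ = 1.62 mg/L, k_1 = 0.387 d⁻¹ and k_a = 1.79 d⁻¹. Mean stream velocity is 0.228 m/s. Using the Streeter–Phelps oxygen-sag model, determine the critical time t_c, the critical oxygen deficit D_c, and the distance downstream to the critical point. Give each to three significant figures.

With k_a/k_1 = 4.625 and 1 − D₀(k_a−k_1)/(k_1 L₀) = 0.7669,
t_c = ln(4.625 × 0.7669) / (1.79 − 0.387) = ln(3.547) / 1.403 = 1.266/1.403 = 0.9025 d.
D_c = (k_1/k_a) L₀ e^(−k_1 t_c) = (0.387/1.79) × 25.2 × e^(−0.387×0.9025) = 0.2162 × 25.2 × 0.7052 = 3.842 mg/L.
x_c = v t_c = 0.228 m/s × 0.9025 d × 86400 s/d = 17780 m ≈ 17.8 km.

t_c ≈ 0.902 d; D_c ≈ 3.84 mg/L; x_c ≈ 17.8 km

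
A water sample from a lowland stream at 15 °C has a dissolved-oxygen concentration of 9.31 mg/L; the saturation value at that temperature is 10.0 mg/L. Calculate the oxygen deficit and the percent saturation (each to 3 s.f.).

D = C_s − C = 10.0 − 9.31 = 0.690 mg/L.
% saturation = 9.31/10.0 × 100 = 93.1 %.

D ≈ 0.690 mg/L; 93.1 % saturation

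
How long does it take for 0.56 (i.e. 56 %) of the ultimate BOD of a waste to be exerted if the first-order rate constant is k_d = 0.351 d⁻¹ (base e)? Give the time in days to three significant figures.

t ≈ 2.34 d

y/L₀ = 1 − e^(−k_d t) = 0.56 ⇒ e^(−k_d t) = 0.440
t = −ln(0.440) / 0.351 = 0.8210 / 0.351 = 2.339 d.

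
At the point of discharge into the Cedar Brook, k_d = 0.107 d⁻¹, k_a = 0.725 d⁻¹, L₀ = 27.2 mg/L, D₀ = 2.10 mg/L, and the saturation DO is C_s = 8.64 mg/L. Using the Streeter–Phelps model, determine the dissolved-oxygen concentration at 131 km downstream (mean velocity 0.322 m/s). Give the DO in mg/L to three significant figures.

Travel time t = x/v = 131 km / (0.322 m/s) = 131000 m / 0.322 m/s = 406800 s = 4.709 d.
k_d L₀/(k_a−k_d) = 0.107×27.2/(0.725−0.107) = 2.910/0.6180 = 4.709 mg/L.
e^(−k_d t) = e^(−0.107×4.709) = 0.6042; e^(−k_a t) = e^(−0.725×4.709) = 0.03292.
D = 4.709 × (0.6042 − 0.03292) + 2.10 × 0.03292 = 2.690 + 0.06912 = 2.760 mg/L.
DO = C_s − D = 8.64 − 2.760 = 5.880 mg/L.

DO ≈ 5.88 mg/L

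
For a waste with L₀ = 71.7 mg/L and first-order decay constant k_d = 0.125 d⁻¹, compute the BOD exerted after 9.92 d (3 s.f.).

y ≈ 51.0 mg/L

y_t = L₀(1 − e^(−k_d t)) = 71.7 × (1 − e^(−0.125×9.92))
= 71.7 × (1 − 0.2894) = 71.7 × 0.7106 = 50.95 mg/L.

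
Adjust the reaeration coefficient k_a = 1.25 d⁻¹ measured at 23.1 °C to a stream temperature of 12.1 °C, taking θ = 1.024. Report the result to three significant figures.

k_a(T₂) = k_a(T₁) · θ^(T₂−T₁) = 1.25 × 1.024^(12.1−23.1)
= 1.25 × 1.024^-11.0 = 1.25 × 0.7704 = 0.9630 d⁻¹.

k_a ≈ 0.963 d⁻¹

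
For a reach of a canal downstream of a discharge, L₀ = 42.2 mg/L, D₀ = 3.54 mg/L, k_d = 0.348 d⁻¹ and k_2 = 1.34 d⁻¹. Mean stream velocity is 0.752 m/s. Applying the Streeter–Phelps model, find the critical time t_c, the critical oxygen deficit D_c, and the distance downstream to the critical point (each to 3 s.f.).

With k_2/k_d = 3.851 and 1 − D₀(k_2−k_d)/(k_d L₀) = 0.7609,
t_c = ln(3.851 × 0.7609) / (1.34 − 0.348) = ln(2.930) / 0.9920 = 1.075/0.9920 = 1.084 d.
D_c = (k_d/k_2) L₀ e^(−k_d t_c) = (0.348/1.34) × 42.2 × e^(−0.348×1.084) = 0.2597 × 42.2 × 0.6859 = 7.517 mg/L.
x_c = v t_c = 0.752 m/s × 1.084 d × 86400 s/d = 70400 m ≈ 70.4 km.

t_c ≈ 1.08 d; D_c ≈ 7.52 mg/L; x_c ≈ 70.4 km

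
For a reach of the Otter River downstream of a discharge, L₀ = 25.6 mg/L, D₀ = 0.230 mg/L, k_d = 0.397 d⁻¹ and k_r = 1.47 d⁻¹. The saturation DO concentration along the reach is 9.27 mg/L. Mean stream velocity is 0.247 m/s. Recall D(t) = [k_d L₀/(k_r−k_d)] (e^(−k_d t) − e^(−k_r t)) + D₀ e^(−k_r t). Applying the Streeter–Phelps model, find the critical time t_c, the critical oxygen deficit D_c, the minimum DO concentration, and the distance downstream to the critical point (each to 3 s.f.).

At the critical point dD/dt = 0, so k_d L₀ e^(−k_d t) = k_r D. Substituting D(t) from the Streeter–Phelps equation and solving for t gives
t_c = ln[(k_r/k_d)(1 − D₀(k_r−k_d)/(k_d L₀))] / (k_r−k_d).
Here k_r−k_d = 1.073 d⁻¹ and 1 − D₀(k_r−k_d)/(k_d L₀) = 1 − 0.230×1.073/(0.397×25.6) = 0.9757, so
t_c = ln(3.703 × 0.9757) / 1.073 = 1.284 / 1.073 = 1.197 d.
L(t_c) = L₀ e^(−k_d t_c) = 25.6 × 0.6217 = 15.92 mg/L, and at the critical point k_r D_c = k_d L, so D_c = (0.397/1.47) × 15.92 = 4.298 mg/L.
Minimum DO = C_s − D_c = 9.27 − 4.298 = 4.972 mg/L.
x_c = v t_c = 0.247 m/s × 1.197 d × 86400 s/d = 25550 m ≈ 25.5 km.

t_c ≈ 1.20 d; D_c ≈ 4.30 mg/L; min DO ≈ 4.97 mg/L; x_c ≈ 25.5 km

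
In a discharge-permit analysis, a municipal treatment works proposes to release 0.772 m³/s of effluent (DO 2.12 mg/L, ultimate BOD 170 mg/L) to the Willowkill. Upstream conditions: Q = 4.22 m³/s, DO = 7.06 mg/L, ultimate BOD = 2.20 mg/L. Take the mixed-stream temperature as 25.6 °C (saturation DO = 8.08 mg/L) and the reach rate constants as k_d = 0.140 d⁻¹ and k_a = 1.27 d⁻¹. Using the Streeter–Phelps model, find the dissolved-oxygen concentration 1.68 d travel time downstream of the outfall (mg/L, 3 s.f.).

Mixed DO = (4.22×7.06 + 0.772×2.12)/(4.22+0.772) = 31.43/4.992 = 6.296 mg/L.
Mixed L₀ = (4.22×2.20 + 0.772×170)/(4.992) = 140.5/4.992 = 28.15 mg/L.
Initial deficit D₀ = C_s − DO₀ = 8.08 − 6.296 = 1.784 mg/L.
D(1.68) = [0.140×28.15/(1.27−0.140)](e^(−0.140×1.68) − e^(−1.27×1.68)) + 1.784 e^(−1.27×1.68)
= 3.488 × (0.7904 − 0.1184) + 1.784 × 0.1184 = 2.555 mg/L.
DO = 8.08 − 2.555 = 5.525 mg/L.

DO ≈ 5.53 mg/L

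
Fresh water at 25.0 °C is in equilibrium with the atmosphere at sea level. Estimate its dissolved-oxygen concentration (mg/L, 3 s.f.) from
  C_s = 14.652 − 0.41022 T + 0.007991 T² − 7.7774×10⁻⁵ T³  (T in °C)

C_s = 14.652 − 0.41022×25.0 + 0.007991×25.0² − 7.7774×10⁻⁵×25.0³ = 8.176 mg/L.

C_s ≈ 8.18 mg/L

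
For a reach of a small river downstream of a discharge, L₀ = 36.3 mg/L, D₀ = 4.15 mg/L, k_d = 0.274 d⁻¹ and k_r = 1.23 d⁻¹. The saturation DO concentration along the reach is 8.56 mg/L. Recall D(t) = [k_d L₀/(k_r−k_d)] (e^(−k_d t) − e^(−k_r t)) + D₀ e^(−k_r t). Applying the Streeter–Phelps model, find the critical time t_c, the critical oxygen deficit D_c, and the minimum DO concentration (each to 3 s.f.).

With k_r/k_d = 4.489 and 1 − D₀(k_r−k_d)/(k_d L₀) = 0.6011,
t_c = ln(4.489 × 0.6011) / (1.23 − 0.274) = ln(2.698) / 0.9560 = 0.9927/0.9560 = 1.038 d.
L(t_c) = L₀ e^(−k_d t_c) = 36.3 × 0.7524 = 27.31 mg/L, and at the critical point k_r D_c = k_d L, so D_c = (0.274/1.23) × 27.31 = 6.084 mg/L.
Minimum DO = C_s − D_c = 8.56 − 6.084 = 2.476 mg/L.

t_c ≈ 1.04 d; D_c ≈ 6.08 mg/L; min DO ≈ 2.48 mg/L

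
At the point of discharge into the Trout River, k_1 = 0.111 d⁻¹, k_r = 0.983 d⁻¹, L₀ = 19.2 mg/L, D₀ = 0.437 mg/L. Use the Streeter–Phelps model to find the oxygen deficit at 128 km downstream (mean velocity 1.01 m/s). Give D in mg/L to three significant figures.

D ≈ 1.60 mg/L

Travel time t = x/v = 128 km / (1.01 m/s) = 128000 m / 1.01 m/s = 126700 s = 1.467 d.
k_1 L₀/(k_r−k_1) = 0.111×19.2/(0.983−0.111) = 2.131/0.8720 = 2.444 mg/L.
e^(−k_1 t) = e^(−0.111×1.467) = 0.8497; e^(−k_r t) = e^(−0.983×1.467) = 0.2365.
D = 2.444 × (0.8497 − 0.2365) + 0.437 × 0.2365 = 1.499 + 0.1033 = 1.602 mg/L.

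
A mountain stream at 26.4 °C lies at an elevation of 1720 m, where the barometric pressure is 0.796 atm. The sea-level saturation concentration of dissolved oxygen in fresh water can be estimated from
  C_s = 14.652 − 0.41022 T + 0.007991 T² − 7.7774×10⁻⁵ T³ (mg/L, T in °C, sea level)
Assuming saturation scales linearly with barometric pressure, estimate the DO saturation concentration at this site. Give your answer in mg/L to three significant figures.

C_s ≈ 6.34 mg/L

At sea level: C_s = 14.652 − 0.41022×26.4 + 0.007991×26.4² − 7.7774×10⁻⁵×26.4³ = 7.961 mg/L.
Pressure correction: C_s' = 7.961 × 0.796 = 6.337 mg/L.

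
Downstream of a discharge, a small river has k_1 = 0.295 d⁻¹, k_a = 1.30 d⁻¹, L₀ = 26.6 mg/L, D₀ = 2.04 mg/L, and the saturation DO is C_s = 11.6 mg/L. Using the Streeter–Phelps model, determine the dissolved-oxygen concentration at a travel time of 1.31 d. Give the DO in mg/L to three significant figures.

k_1 L₀/(k_a−k_1) = 0.295×26.6/(1.30−0.295) = 7.847/1.005 = 7.808 mg/L.
e^(−k_1 t) = e^(−0.295×1.310) = 0.6795; e^(−k_a t) = e^(−1.30×1.310) = 0.1821.
D = 7.808 × (0.6795 − 0.1821) + 2.04 × 0.1821 = 3.883 + 0.3716 = 4.255 mg/L.
DO = C_s − D = 11.6 − 4.255 = 7.345 mg/L.

DO ≈ 7.35 mg/L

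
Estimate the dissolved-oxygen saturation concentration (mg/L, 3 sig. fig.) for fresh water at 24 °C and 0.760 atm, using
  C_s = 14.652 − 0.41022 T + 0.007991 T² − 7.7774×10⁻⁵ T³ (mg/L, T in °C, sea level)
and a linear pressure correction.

At sea level: C_s = 14.652 − 0.41022×24 + 0.007991×24² − 7.7774×10⁻⁵×24³ = 8.334 mg/L.
Pressure correction: C_s' = 8.334 × 0.760 = 6.334 mg/L.

C_s ≈ 6.33 mg/L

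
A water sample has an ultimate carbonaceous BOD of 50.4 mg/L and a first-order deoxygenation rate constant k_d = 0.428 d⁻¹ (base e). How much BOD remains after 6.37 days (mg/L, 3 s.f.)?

L_t = L₀ e^(−k_d t) = 50.4 × e^(−0.428×6.37) = 50.4 × 0.06546 = 3.299 mg/L.

L ≈ 3.30 mg/L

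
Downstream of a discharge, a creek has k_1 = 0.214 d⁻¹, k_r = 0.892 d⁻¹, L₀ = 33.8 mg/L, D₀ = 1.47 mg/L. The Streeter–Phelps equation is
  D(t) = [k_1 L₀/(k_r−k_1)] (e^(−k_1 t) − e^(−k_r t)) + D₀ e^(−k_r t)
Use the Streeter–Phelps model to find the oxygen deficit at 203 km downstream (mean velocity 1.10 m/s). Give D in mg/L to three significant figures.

D ≈ 5.39 mg/L

Travel time t = x/v = 203 km / (1.10 m/s) = 203000 m / 1.10 m/s = 184500 s = 2.136 d.
k_1 L₀/(k_r−k_1) = 0.214×33.8/(0.892−0.214) = 7.233/0.6780 = 10.67 mg/L.
e^(−k_1 t) = e^(−0.214×2.136) = 0.6331; e^(−k_r t) = e^(−0.892×2.136) = 0.1488.
D = 10.67 × (0.6331 − 0.1488) + 1.47 × 0.1488 = 5.167 + 0.2187 = 5.386 mg/L.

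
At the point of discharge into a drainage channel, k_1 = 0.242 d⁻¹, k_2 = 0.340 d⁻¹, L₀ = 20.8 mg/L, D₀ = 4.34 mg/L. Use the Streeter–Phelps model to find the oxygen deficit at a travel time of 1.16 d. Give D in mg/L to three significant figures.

k_1 L₀/(k_2−k_1) = 0.242×20.8/(0.340−0.242) = 5.034/0.09800 = 51.36 mg/L.
e^(−k_1 t) = e^(−0.242×1.160) = 0.7552; e^(−k_2 t) = e^(−0.340×1.160) = 0.6741.
D = 51.36 × (0.7552 − 0.6741) + 4.34 × 0.6741 = 4.168 + 2.926 = 7.094 mg/L.

D ≈ 7.09 mg/L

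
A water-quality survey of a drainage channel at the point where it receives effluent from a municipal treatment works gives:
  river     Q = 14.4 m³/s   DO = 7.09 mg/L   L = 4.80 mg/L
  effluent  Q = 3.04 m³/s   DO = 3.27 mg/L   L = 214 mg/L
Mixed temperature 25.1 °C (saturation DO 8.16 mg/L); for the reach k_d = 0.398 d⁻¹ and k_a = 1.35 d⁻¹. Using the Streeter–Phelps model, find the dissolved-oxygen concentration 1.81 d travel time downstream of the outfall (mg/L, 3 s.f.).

Mixed DO = (14.4×7.09 + 3.04×3.27)/(14.4+3.04) = 112.0/17.44 = 6.424 mg/L.
Mixed L₀ = (14.4×4.80 + 3.04×214)/(17.44) = 719.7/17.44 = 41.27 mg/L.
Initial deficit D₀ = C_s − DO₀ = 8.16 − 6.424 = 1.736 mg/L.
D(1.81) = [0.398×41.27/(1.35−0.398)](e^(−0.398×1.81) − e^(−1.35×1.81)) + 1.736 e^(−1.35×1.81)
= 17.25 × (0.4866 − 0.08686) + 1.736 × 0.08686 = 7.047 mg/L.
DO = 8.16 − 7.047 = 1.113 mg/L.

DO ≈ 1.11 mg/L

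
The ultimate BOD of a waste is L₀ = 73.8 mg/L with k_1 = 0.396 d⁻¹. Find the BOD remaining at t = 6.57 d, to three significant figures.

L ≈ 5.47 mg/L

L_t = L₀ e^(−k_1 t) = 73.8 × e^(−0.396×6.57) = 73.8 × 0.07415 = 5.472 mg/L.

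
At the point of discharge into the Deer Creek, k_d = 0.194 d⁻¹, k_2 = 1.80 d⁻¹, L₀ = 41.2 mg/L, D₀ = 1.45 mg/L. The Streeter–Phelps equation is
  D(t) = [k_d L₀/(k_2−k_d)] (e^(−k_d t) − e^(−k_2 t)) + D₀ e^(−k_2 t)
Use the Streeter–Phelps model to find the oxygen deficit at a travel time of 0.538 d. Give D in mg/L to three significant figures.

k_d L₀/(k_2−k_d) = 0.194×41.2/(1.80−0.194) = 7.993/1.606 = 4.977 mg/L.
e^(−k_d t) = e^(−0.194×0.5380) = 0.9009; e^(−k_2 t) = e^(−1.80×0.5380) = 0.3797.
D = 4.977 × (0.9009 − 0.3797) + 1.45 × 0.3797 = 2.594 + 0.5506 = 3.144 mg/L.

D ≈ 3.14 mg/L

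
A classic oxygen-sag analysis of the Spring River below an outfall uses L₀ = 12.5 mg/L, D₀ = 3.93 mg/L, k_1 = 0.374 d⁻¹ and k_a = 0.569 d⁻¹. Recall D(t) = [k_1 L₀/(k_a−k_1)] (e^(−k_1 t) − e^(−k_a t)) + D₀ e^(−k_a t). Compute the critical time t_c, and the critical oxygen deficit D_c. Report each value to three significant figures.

t_c = [1/(k_a−k_1)] ln[(k_a/k_1)(1 − D₀(k_a−k_1)/(k_1 L₀))]
= [1/(0.569−0.374)] ln[(0.569/0.374)(1 − 3.93×0.1950/(0.374×12.5))]
= (1/0.1950) ln[1.521 × 0.8361] = 5.128 × ln(1.272) = 5.128 × 0.2406 = 1.234 d.
L(t_c) = L₀ e^(−k_1 t_c) = 12.5 × 0.6304 = 7.880 mg/L, and at the critical point k_a D_c = k_1 L, so D_c = (0.374/0.569) × 7.880 = 5.179 mg/L.

t_c ≈ 1.23 d; D_c ≈ 5.18 mg/L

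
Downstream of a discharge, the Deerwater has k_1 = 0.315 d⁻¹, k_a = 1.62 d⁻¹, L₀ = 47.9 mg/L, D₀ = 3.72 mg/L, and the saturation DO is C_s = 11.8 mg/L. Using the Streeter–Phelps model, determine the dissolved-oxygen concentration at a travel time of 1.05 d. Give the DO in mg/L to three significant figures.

k_1 L₀/(k_a−k_1) = 0.315×47.9/(1.62−0.315) = 15.09/1.305 = 11.56 mg/L.
e^(−k_1 t) = e^(−0.315×1.050) = 0.7184; e^(−k_a t) = e^(−1.62×1.050) = 0.1825.
D = 11.56 × (0.7184 − 0.1825) + 3.72 × 0.1825 = 6.196 + 0.6789 = 6.875 mg/L.
DO = C_s − D = 11.8 − 6.875 = 4.925 mg/L.

DO ≈ 4.93 mg/L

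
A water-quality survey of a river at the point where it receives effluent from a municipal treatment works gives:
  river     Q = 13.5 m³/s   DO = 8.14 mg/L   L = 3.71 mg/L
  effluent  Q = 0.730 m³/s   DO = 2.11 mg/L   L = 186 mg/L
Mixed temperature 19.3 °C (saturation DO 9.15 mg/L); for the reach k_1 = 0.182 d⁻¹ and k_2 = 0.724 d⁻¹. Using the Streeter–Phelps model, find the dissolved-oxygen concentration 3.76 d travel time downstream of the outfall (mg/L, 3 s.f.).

DO ≈ 7.14 mg/L

Mixed DO = (13.5×8.14 + 0.730×2.11)/(13.5+0.730) = 111.4/14.23 = 7.831 mg/L.
Mixed L₀ = (13.5×3.71 + 0.730×186)/(14.23) = 185.9/14.23 = 13.06 mg/L.
Initial deficit D₀ = C_s − DO₀ = 9.15 − 7.831 = 1.319 mg/L.
D(3.76) = [0.182×13.06/(0.724−0.182)](e^(−0.182×3.76) − e^(−0.724×3.76)) + 1.319 e^(−0.724×3.76)
= 4.386 × (0.5044 − 0.06573) + 1.319 × 0.06573 = 2.011 mg/L.
DO = 9.15 − 2.011 = 7.139 mg/L.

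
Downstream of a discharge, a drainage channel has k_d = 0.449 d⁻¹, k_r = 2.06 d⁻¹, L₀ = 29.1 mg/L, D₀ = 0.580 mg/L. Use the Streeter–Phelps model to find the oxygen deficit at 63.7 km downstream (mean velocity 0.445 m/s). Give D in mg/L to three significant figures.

D ≈ 3.61 mg/L

Travel time t = x/v = 63.7 km / (0.445 m/s) = 63700 m / 0.445 m/s = 143100 s = 1.657 d.
k_d L₀/(k_r−k_d) = 0.449×29.1/(2.06−0.449) = 13.07/1.611 = 8.110 mg/L.
e^(−k_d t) = e^(−0.449×1.657) = 0.4753; e^(−k_r t) = e^(−2.06×1.657) = 0.03294.
D = 8.110 × (0.4753 − 0.03294) + 0.580 × 0.03294 = 3.587 + 0.01911 = 3.606 mg/L.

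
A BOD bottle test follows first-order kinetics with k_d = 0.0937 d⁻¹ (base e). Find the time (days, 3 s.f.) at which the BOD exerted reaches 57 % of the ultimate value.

y/L₀ = 1 − e^(−k_d t) = 0.57 ⇒ e^(−k_d t) = 0.430
t = −ln(0.430) / 0.0937 = 0.8440 / 0.0937 = 9.007 d.

t ≈ 9.01 d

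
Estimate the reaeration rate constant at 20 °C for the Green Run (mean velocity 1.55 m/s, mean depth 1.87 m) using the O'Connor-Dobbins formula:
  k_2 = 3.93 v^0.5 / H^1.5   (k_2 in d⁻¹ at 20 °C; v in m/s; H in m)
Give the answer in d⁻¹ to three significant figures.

k_2 = 3.93 × 1.55^0.5 / 1.87^1.5 = 3.93 × 1.245 / 2.557 = 1.913 d⁻¹.

k_2 ≈ 1.91 d⁻¹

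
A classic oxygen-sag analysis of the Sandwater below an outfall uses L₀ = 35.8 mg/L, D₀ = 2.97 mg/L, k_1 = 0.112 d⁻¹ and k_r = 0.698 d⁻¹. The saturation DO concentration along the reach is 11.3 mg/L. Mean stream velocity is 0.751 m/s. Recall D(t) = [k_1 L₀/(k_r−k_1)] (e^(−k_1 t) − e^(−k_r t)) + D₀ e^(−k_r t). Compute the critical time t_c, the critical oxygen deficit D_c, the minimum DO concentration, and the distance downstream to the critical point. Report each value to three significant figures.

t_c ≈ 2.15 d; D_c ≈ 4.51 mg/L; min DO ≈ 6.79 mg/L; x_c ≈ 140 km

t_c = [1/(k_r−k_1)] ln[(k_r/k_1)(1 − D₀(k_r−k_1)/(k_1 L₀))]
= [1/(0.698−0.112)] ln[(0.698/0.112)(1 − 2.97×0.5860/(0.112×35.8))]
= (1/0.5860) ln[6.232 × 0.5659] = 1.706 × ln(3.527) = 1.706 × 1.260 = 2.151 d.
D_c = (k_1/k_r) L₀ e^(−k_1 t_c) = (0.112/0.698) × 35.8 × e^(−0.112×2.151) = 0.1605 × 35.8 × 0.7859 = 4.515 mg/L.
Minimum DO = C_s − D_c = 11.3 − 4.515 = 6.785 mg/L.
x_c = v t_c = 0.751 m/s × 2.151 d × 86400 s/d = 139600 m ≈ 140 km.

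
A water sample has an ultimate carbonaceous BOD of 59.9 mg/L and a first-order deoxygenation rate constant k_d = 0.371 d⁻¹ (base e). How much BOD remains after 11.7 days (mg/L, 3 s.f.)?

L_t = L₀ e^(−k_d t) = 59.9 × e^(−0.371×11.7) = 59.9 × 0.01303 = 0.7803 mg/L.

L ≈ 0.780 mg/L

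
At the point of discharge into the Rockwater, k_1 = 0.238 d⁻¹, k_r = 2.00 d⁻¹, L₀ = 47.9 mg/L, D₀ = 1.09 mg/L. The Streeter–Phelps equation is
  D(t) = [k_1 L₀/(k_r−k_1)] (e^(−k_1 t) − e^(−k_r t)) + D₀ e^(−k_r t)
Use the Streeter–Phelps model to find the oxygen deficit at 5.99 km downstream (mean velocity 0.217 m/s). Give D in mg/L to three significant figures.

Travel time t = x/v = 5.99 km / (0.217 m/s) = 5990 m / 0.217 m/s = 27600 s = 0.3195 d.
k_1 L₀/(k_r−k_1) = 0.238×47.9/(2.00−0.238) = 11.40/1.762 = 6.470 mg/L.
e^(−k_1 t) = e^(−0.238×0.3195) = 0.9268; e^(−k_r t) = e^(−2.00×0.3195) = 0.5278.
D = 6.470 × (0.9268 − 0.5278) + 1.09 × 0.5278 = 2.581 + 0.5753 = 3.157 mg/L.

D ≈ 3.16 mg/L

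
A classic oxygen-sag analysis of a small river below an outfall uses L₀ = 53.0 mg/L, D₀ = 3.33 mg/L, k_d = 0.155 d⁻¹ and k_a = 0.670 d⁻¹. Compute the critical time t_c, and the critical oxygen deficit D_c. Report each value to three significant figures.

With k_a/k_d = 4.323 and 1 − D₀(k_a−k_d)/(k_d L₀) = 0.7912,
t_c = ln(4.323 × 0.7912) / (0.670 − 0.155) = ln(3.420) / 0.5150 = 1.230/0.5150 = 2.388 d.
L(t_c) = L₀ e^(−k_d t_c) = 53.0 × 0.6907 = 36.61 mg/L, and at the critical point k_a D_c = k_d L, so D_c = (0.155/0.670) × 36.61 = 8.468 mg/L.

t_c ≈ 2.39 d; D_c ≈ 8.47 mg/L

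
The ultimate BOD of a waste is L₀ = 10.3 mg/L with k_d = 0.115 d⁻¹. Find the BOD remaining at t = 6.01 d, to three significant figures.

L_t = L₀ e^(−k_d t) = 10.3 × e^(−0.115×6.01) = 10.3 × 0.5010 = 5.160 mg/L.

L ≈ 5.16 mg/L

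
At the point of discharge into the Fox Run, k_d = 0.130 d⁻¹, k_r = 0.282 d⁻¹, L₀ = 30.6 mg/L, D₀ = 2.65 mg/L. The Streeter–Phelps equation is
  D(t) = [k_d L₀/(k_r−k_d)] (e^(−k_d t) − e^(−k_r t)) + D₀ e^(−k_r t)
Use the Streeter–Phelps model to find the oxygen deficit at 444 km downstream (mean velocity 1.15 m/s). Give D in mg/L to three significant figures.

D ≈ 7.97 mg/L

Travel time t = x/v = 444 km / (1.15 m/s) = 444000 m / 1.15 m/s = 386100 s = 4.469 d.
k_d L₀/(k_r−k_d) = 0.130×30.6/(0.282−0.130) = 3.978/0.1520 = 26.17 mg/L.
e^(−k_d t) = e^(−0.130×4.469) = 0.5594; e^(−k_r t) = e^(−0.282×4.469) = 0.2836.
D = 26.17 × (0.5594 − 0.2836) + 2.65 × 0.2836 = 7.217 + 0.7516 = 7.969 mg/L.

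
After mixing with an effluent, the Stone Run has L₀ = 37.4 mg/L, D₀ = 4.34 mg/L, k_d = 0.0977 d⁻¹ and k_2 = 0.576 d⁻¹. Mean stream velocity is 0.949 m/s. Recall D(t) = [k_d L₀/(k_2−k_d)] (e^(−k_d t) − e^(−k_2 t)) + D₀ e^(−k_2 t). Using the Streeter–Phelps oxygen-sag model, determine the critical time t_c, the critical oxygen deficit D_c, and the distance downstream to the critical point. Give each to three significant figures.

t_c ≈ 1.95 d; D_c ≈ 5.24 mg/L; x_c ≈ 160 km

With k_2/k_d = 5.896 and 1 − D₀(k_2−k_d)/(k_d L₀) = 0.4319,
t_c = ln(5.896 × 0.4319) / (0.576 − 0.0977) = ln(2.546) / 0.4783 = 0.9346/0.4783 = 1.954 d.
D_c = (k_d/k_2) L₀ e^(−k_d t_c) = (0.0977/0.576) × 37.4 × e^(−0.0977×1.954) = 0.1696 × 37.4 × 0.8262 = 5.241 mg/L.
x_c = v t_c = 0.949 m/s × 1.954 d × 86400 s/d = 160200 m ≈ 160 km.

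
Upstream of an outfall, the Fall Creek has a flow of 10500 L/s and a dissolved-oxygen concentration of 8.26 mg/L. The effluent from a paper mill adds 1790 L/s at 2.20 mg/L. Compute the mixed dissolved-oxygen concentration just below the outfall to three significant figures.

Flow-weighted mixing: C = (Q_r C_r + Q_w C_w)/(Q_r + Q_w)
= (10500×8.26 + 1790×2.20)/(10500 + 1790) = 90670/12290 = 7.377 mg/L.

7.38 mg/L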